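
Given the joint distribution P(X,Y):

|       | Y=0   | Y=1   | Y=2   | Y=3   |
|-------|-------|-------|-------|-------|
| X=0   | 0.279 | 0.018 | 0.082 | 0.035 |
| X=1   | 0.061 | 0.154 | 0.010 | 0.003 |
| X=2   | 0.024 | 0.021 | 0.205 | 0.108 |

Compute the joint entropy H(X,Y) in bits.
2.8983 bits

H(X,Y) = -Σ_{x,y} P(x,y) log₂ P(x,y). Per-cell terms -P(x,y)·log₂P(x,y):
  X=0: 0.51382, 0.10433, 0.29588, 0.16928
  X=1: 0.24614, 0.41565, 0.06644, 0.02514
  X=2: 0.12914, 0.11704, 0.46869, 0.34678
Sum of the 12 terms: H(X,Y) = 2.8983 bits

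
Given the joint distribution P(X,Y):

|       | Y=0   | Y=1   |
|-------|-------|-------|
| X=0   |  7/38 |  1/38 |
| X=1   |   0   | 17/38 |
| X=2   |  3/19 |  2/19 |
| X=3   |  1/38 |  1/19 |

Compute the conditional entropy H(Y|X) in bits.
0.4424 bits

H(Y|X) = H(X,Y) - H(X)

H(X,Y) = -Σ_{x,y} P(x,y) log₂ P(x,y). Per-cell terms -P(x,y)·log₂P(x,y):
  X=0: 0.449579, 0.138103
  X=1: 0.000000, 0.519155
  X=2: 0.420468, 0.341887
  X=3: 0.138103, 0.223575
  (cells with P = 0 contribute 0)
Sum of the 8 terms: H(X,Y) = 2.23087 bits

Marginal of X (row sums):
  P(X=0) = 7/38 + 1/38 = 4/19
  P(X=1) = 0 + 17/38 = 17/38
  P(X=2) = 3/19 + 2/19 = 5/19
  P(X=3) = 1/38 + 1/19 = 3/38
H(X) = -[(4/19)·log₂(4/19) + (17/38)·log₂(17/38) + (5/19)·log₂(5/19) + (3/38)·log₂(3/38)]
  = 0.473248 + 0.519155 + 0.506842 + 0.289181 = 1.78843 bits

H(Y|X) = H(X,Y) - H(X) = 2.23087 - 1.78843 = 0.4424 bits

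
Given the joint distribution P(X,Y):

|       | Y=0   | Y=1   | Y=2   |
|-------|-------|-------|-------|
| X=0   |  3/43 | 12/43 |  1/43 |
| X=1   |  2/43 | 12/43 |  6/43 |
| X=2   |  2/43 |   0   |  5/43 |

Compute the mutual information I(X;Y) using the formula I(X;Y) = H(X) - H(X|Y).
0.2894 bits

I(X;Y) = H(X) - H(X|Y)

Marginal of X (row sums):
  P(X=0) = 3/43 + 12/43 + 1/43 = 16/43
  P(X=1) = 2/43 + 12/43 + 6/43 = 20/43
  P(X=2) = 2/43 + 0 + 5/43 = 7/43
H(X) = -[(16/43)·log₂(16/43) + (20/43)·log₂(20/43) + (7/43)·log₂(7/43)]
  = 0.530703 + 0.513645 + 0.426334 = 1.47068 bits

Marginal of Y (column sums):
  P(Y=0) = 3/43 + 2/43 + 2/43 = 7/43
  P(Y=1) = 12/43 + 12/43 + 0 = 24/43
  P(Y=2) = 1/43 + 6/43 + 5/43 = 12/43
H(X|Y) = Σ_y P(y)·H(X|Y=y):
  Y=0: P(Y=0) = 7/43, P(X|Y=0) = (3/7, 2/7, 2/7) → H(X|Y=0) = 1.556657
  Y=1: P(Y=1) = 24/43, P(X|Y=1) = (1/2, 1/2, 0) → H(X|Y=1) = 1.000000
  Y=2: P(Y=2) = 12/43, P(X|Y=2) = (1/12, 1/2, 5/12) → H(X|Y=2) = 1.325011
H(X|Y) = (7/43)·1.556657 + (24/43)·1.000000 + (12/43)·1.325011 = 1.18132 bits

I(X;Y) = H(X) - H(X|Y) = 1.47068 - 1.18132 = 0.2894 bits

Cross-check via I(X;Y) = H(X) + H(Y) - H(X,Y): computing H(Y) from the column sums and H(X,Y) from the 9 cells in the same way gives H(Y) = 1.40975 bits and H(X,Y) = 2.59107 bits, so
I(X;Y) = 1.47068 + 1.40975 - 2.59107 = 0.2894 bits ✓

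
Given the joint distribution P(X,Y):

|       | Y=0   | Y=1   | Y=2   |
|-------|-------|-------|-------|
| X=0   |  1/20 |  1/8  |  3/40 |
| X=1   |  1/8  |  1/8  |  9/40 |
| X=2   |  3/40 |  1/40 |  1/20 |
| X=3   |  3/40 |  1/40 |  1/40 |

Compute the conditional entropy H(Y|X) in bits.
1.4857 bits

H(Y|X) = H(X,Y) - H(X)

H(X,Y) = -Σ_{x,y} P(x,y) log₂ P(x,y). Per-cell terms -P(x,y)·log₂P(x,y):
  X=0: 0.21610, 0.37500, 0.28027
  X=1: 0.37500, 0.37500, 0.48420
  X=2: 0.28027, 0.13305, 0.21610
  X=3: 0.28027, 0.13305, 0.13305
Sum of the 12 terms: H(X,Y) = 3.2814 bits

Marginal of X (row sums):
  P(X=0) = 1/20 + 1/8 + 3/40 = 1/4
  P(X=1) = 1/8 + 1/8 + 9/40 = 19/40
  P(X=2) = 3/40 + 1/40 + 1/20 = 3/20
  P(X=3) = 3/40 + 1/40 + 1/40 = 1/8
H(X) = -[(1/4)·log₂(1/4) + (19/40)·log₂(19/40) + (3/20)·log₂(3/20) + (1/8)·log₂(1/8)]
  = 0.50000 + 0.51015 + 0.41054 + 0.37500 = 1.7957 bits

H(Y|X) = H(X,Y) - H(X) = 3.2814 - 1.7957 = 1.4857 bits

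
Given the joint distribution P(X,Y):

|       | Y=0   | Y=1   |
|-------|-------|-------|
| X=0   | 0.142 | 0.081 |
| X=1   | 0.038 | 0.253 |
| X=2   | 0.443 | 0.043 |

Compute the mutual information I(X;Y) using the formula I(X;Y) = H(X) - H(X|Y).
0.3728 bits

I(X;Y) = H(X) - H(X|Y)

Marginal of X (row sums):
  P(X=0) = 0.142 + 0.081 = 0.223
  P(X=1) = 0.038 + 0.253 = 0.291
  P(X=2) = 0.443 + 0.043 = 0.486
H(X) = -[0.223·log₂(0.223) + 0.291·log₂(0.291) + 0.486·log₂(0.486)]
  = 0.482769 + 0.518245 + 0.505912 = 1.50693 bits

Marginal of Y (column sums):
  P(Y=0) = 0.142 + 0.038 + 0.443 = 0.623
  P(Y=1) = 0.081 + 0.253 + 0.043 = 0.377
H(X|Y) = Σ_y P(y)·H(X|Y=y):
  Y=0: P(Y=0) = 0.623, P(X|Y=0) = (142/623, 38/623, 443/623) → H(X|Y=0) = 1.082173
  Y=1: P(Y=1) = 0.377, P(X|Y=1) = (81/377, 253/377, 43/377) → H(X|Y=1) = 1.220080
H(X|Y) = 0.623·1.082173 + 0.377·1.220080 = 1.13416 bits

I(X;Y) = H(X) - H(X|Y) = 1.50693 - 1.13416 = 0.3728 bits

Cross-check via I(X;Y) = H(X) + H(Y) - H(X,Y): computing H(Y) from the column sums and H(X,Y) from the 6 cells in the same way gives H(Y) = 0.95590 bits and H(X,Y) = 2.09006 bits, so
I(X;Y) = 1.50693 + 0.95590 - 2.09006 = 0.3728 bits ✓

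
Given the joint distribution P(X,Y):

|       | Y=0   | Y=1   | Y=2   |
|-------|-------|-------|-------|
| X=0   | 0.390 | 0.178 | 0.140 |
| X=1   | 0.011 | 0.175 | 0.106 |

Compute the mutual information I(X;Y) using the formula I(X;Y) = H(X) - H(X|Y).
0.2030 bits

I(X;Y) = H(X) - H(X|Y)

Marginal of X (row sums):
  P(X=0) = 0.390 + 0.178 + 0.140 = 0.708
  P(X=1) = 0.011 + 0.175 + 0.106 = 0.292
H(X) = -[0.708·log₂(0.708) + 0.292·log₂(0.292)]
  = 0.3527 + 0.5186 = 0.8713 bits

Marginal of Y (column sums):
  P(Y=0) = 0.390 + 0.011 = 0.401
  P(Y=1) = 0.178 + 0.175 = 0.353
  P(Y=2) = 0.140 + 0.106 = 0.246
H(X|Y) = Σ_y P(y)·H(X|Y=y):
  Y=0: P(Y=0) = 0.401, P(X|Y=0) = (390/401, 11/401) → H(X|Y=0) = 0.1813
  Y=1: P(Y=1) = 0.353, P(X|Y=1) = (178/353, 175/353) → H(X|Y=1) = 0.9999
  Y=2: P(Y=2) = 0.246, P(X|Y=2) = (70/123, 53/123) → H(X|Y=2) = 0.9862
H(X|Y) = 0.401·0.1813 + 0.353·0.9999 + 0.246·0.9862 = 0.6683 bits

I(X;Y) = H(X) - H(X|Y) = 0.8713 - 0.6683 = 0.2030 bits

Cross-check via I(X;Y) = H(X) + H(Y) - H(X,Y): computing H(Y) from the column sums and H(X,Y) from the 6 cells in the same way gives H(Y) = 1.5567 bits and H(X,Y) = 2.2250 bits, so
I(X;Y) = 0.8713 + 1.5567 - 2.2250 = 0.2030 bits ✓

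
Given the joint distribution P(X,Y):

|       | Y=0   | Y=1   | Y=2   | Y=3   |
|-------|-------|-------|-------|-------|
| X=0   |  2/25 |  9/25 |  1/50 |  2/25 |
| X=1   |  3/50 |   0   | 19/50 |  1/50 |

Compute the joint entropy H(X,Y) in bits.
2.1134 bits

H(X,Y) = -Σ_{x,y} P(x,y) log₂ P(x,y). Per-cell terms -P(x,y)·log₂P(x,y):
  X=0: 0.2915, 0.5306, 0.1129, 0.2915
  X=1: 0.2435, 0.0000, 0.5305, 0.1129
  (cells with P = 0 contribute 0)
Sum of the 8 terms: H(X,Y) = 2.1134 bits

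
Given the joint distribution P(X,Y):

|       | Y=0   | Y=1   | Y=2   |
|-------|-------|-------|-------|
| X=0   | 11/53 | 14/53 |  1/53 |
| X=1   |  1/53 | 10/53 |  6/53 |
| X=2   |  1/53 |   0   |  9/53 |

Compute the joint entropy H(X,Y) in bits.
2.5465 bits

H(X,Y) = -Σ_{x,y} P(x,y) log₂ P(x,y). Per-cell terms -P(x,y)·log₂P(x,y):
  X=0: 0.47082, 0.50732, 0.10807
  X=1: 0.10807, 0.45396, 0.35581
  X=2: 0.10807, 0.00000, 0.43438
  (cells with P = 0 contribute 0)
Sum of the 9 terms: H(X,Y) = 2.5465 bits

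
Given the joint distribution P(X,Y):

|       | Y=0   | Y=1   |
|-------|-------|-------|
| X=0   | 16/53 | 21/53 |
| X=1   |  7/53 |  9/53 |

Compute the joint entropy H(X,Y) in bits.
1.8709 bits

H(X,Y) = -Σ_{x,y} P(x,y) log₂ P(x,y). Per-cell terms -P(x,y)·log₂P(x,y):
  X=0: 0.5216, 0.5292
  X=1: 0.3857, 0.4344
Sum of the 4 terms: H(X,Y) = 1.8709 bits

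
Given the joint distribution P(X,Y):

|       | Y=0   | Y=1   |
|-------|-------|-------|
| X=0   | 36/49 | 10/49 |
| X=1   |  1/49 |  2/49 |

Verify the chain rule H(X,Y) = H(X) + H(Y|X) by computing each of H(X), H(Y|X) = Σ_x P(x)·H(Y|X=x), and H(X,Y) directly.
H(X) = 0.3323 bits, H(Y|X) = 0.7654 bits, H(X,Y) = 1.0976 bits

Marginal of X (row sums):
  P(X=0) = 36/49 + 10/49 = 46/49
  P(X=1) = 1/49 + 2/49 = 3/49
H(X) = -[(46/49)·log₂(46/49) + (3/49)·log₂(3/49)]
  = 0.08557 + 0.24672 = 0.3323 bits

H(Y|X) = Σ_x P(x)·H(Y|X=x):
  X=0: P(X=0) = 46/49, P(Y|X=0) = (18/23, 5/23) → H(Y|X=0) = 0.75538
  X=1: P(X=1) = 3/49, P(Y|X=1) = (1/3, 2/3) → H(Y|X=1) = 0.91830
H(Y|X) = (46/49)·0.75538 + (3/49)·0.91830 = 0.7654 bits

H(X,Y) = -Σ_{x,y} P(x,y) log₂ P(x,y). Per-cell terms -P(x,y)·log₂P(x,y):
  X=0: 0.32678, 0.46791
  X=1: 0.11459, 0.18836
Sum of the 4 terms: H(X,Y) = 1.0976 bits

Chain rule check:
  H(X) + H(Y|X) = 0.3323 + 0.7654 = 1.0977 bits
  H(X,Y) = 1.0976 bits
✓ Chain rule verified (Δ = 0.0001 is 4-dp rounding noise: each of the three values was rounded independently).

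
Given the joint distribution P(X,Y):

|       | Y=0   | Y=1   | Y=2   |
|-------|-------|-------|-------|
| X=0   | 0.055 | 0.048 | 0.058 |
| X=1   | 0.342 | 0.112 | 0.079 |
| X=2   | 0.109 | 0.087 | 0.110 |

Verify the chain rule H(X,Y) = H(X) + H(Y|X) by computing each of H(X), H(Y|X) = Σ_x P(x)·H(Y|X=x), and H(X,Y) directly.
H(X) = 1.4308 bits, H(Y|X) = 1.4256 bits, H(X,Y) = 2.8564 bits

Marginal of X (row sums):
  P(X=0) = 0.055 + 0.048 + 0.058 = 0.161
  P(X=1) = 0.342 + 0.112 + 0.079 = 0.533
  P(X=2) = 0.109 + 0.087 + 0.110 = 0.306
H(X) = -[0.161·log₂(0.161) + 0.533·log₂(0.533) + 0.306·log₂(0.306)]
  = 0.42421 + 0.48385 + 0.52277 = 1.4308 bits

H(Y|X) = Σ_x P(x)·H(Y|X=x):
  X=0: P(X=0) = 0.161, P(Y|X=0) = (55/161, 48/161, 58/161) → H(Y|X=0) = 1.58051
  X=1: P(X=1) = 0.533, P(Y|X=1) = (342/533, 112/533, 79/533) → H(Y|X=1) = 1.29190
  X=2: P(X=2) = 0.306, P(Y|X=2) = (109/306, 29/102, 55/153) → H(Y|X=2) = 1.57694
H(Y|X) = 0.161·1.58051 + 0.533·1.29190 + 0.306·1.57694 = 1.4256 bits

H(X,Y) = -Σ_{x,y} P(x,y) log₂ P(x,y). Per-cell terms -P(x,y)·log₂P(x,y):
  X=0: 0.23014, 0.21028, 0.23825
  X=1: 0.52939, 0.35374, 0.28930
  X=2: 0.34854, 0.30649, 0.35029
Sum of the 9 terms: H(X,Y) = 2.8564 bits

Chain rule check:
  H(X) + H(Y|X) = 1.4308 + 1.4256 = 2.8564 bits
  H(X,Y) = 2.8564 bits
✓ Chain rule verified.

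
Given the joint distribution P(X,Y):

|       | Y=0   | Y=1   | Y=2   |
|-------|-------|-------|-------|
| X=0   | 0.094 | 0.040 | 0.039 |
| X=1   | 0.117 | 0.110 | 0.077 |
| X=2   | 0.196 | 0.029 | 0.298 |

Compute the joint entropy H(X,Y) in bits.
2.8156 bits

H(X,Y) = -Σ_{x,y} P(x,y) log₂ P(x,y). Per-cell terms -P(x,y)·log₂P(x,y):
  X=0: 0.32065, 0.18575, 0.18253
  X=1: 0.36216, 0.35029, 0.28482
  X=2: 0.46081, 0.14813, 0.52049
Sum of the 9 terms: H(X,Y) = 2.8156 bits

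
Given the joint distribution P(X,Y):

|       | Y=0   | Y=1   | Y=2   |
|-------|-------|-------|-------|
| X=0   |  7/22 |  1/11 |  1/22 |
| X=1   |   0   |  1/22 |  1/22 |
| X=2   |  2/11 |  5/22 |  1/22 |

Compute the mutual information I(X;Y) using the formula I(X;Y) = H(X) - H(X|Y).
0.1873 bits

I(X;Y) = H(X) - H(X|Y)

Marginal of X (row sums):
  P(X=0) = 7/22 + 1/11 + 1/22 = 5/11
  P(X=1) = 0 + 1/22 + 1/22 = 1/11
  P(X=2) = 2/11 + 5/22 + 1/22 = 5/11
H(X) = -[(5/11)·log₂(5/11) + (1/11)·log₂(1/11) + (5/11)·log₂(5/11)]
  = 0.51705 + 0.31449 + 0.51705 = 1.34859 bits

Marginal of Y (column sums):
  P(Y=0) = 7/22 + 0 + 2/11 = 1/2
  P(Y=1) = 1/11 + 1/22 + 5/22 = 4/11
  P(Y=2) = 1/22 + 1/22 + 1/22 = 3/22
H(X|Y) = Σ_y P(y)·H(X|Y=y):
  Y=0: P(Y=0) = 1/2, P(X|Y=0) = (7/11, 0, 4/11) → H(X|Y=0) = 0.94566
  Y=1: P(Y=1) = 4/11, P(X|Y=1) = (1/4, 1/8, 5/8) → H(X|Y=1) = 1.29879
  Y=2: P(Y=2) = 3/22, P(X|Y=2) = (1/3, 1/3, 1/3) → H(X|Y=2) = 1.58496
H(X|Y) = (1/2)·0.94566 + (4/11)·1.29879 + (3/22)·1.58496 = 1.16125 bits

I(X;Y) = H(X) - H(X|Y) = 1.34859 - 1.16125 = 0.1873 bits

Cross-check via I(X;Y) = H(X) + H(Y) - H(X,Y): computing H(Y) from the column sums and H(X,Y) from the 9 cells in the same way gives H(Y) = 1.42268 bits and H(X,Y) = 2.58393 bits, so
I(X;Y) = 1.34859 + 1.42268 - 2.58393 = 0.1873 bits ✓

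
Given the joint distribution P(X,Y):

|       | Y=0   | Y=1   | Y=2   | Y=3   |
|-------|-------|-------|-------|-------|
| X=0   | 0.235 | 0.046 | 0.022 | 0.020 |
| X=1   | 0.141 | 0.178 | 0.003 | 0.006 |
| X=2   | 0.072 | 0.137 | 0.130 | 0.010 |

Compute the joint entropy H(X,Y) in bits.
2.9558 bits

H(X,Y) = -Σ_{x,y} P(x,y) log₂ P(x,y). Per-cell terms -P(x,y)·log₂P(x,y):
  X=0: 0.490978, 0.204342, 0.121140, 0.112877
  X=1: 0.398499, 0.443229, 0.025142, 0.044285
  X=2: 0.273302, 0.392882, 0.382644, 0.066439
Sum of the 12 terms: H(X,Y) = 2.9558 bits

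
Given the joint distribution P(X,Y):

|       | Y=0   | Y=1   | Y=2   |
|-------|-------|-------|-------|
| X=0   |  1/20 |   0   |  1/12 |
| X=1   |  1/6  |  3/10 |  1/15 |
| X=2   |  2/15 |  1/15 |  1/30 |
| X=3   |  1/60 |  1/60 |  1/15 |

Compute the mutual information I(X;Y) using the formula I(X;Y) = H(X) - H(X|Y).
0.2582 bits

I(X;Y) = H(X) - H(X|Y)

Marginal of X (row sums):
  P(X=0) = 1/20 + 0 + 1/12 = 2/15
  P(X=1) = 1/6 + 3/10 + 1/15 = 8/15
  P(X=2) = 2/15 + 1/15 + 1/30 = 7/30
  P(X=3) = 1/60 + 1/60 + 1/15 = 1/10
H(X) = -[(2/15)·log₂(2/15) + (8/15)·log₂(8/15) + (7/30)·log₂(7/30) + (1/10)·log₂(1/10)]
  = 0.38759 + 0.48367 + 0.48989 + 0.33219 = 1.69334 bits

Marginal of Y (column sums):
  P(Y=0) = 1/20 + 1/6 + 2/15 + 1/60 = 11/30
  P(Y=1) = 0 + 3/10 + 1/15 + 1/60 = 23/60
  P(Y=2) = 1/12 + 1/15 + 1/30 + 1/15 = 1/4
H(X|Y) = Σ_y P(y)·H(X|Y=y):
  Y=0: P(Y=0) = 11/30, P(X|Y=0) = (3/22, 5/11, 4/11, 1/22) → H(X|Y=0) = 1.64242
  Y=1: P(Y=1) = 23/60, P(X|Y=1) = (0, 18/23, 4/23, 1/23) → H(X|Y=1) = 0.91232
  Y=2: P(Y=2) = 1/4, P(X|Y=2) = (1/3, 4/15, 2/15, 4/15) → H(X|Y=2) = 1.93291
H(X|Y) = (11/30)·1.64242 + (23/60)·0.91232 + (1/4)·1.93291 = 1.43517 bits

I(X;Y) = H(X) - H(X|Y) = 1.69334 - 1.43517 = 0.2582 bits

Cross-check via I(X;Y) = H(X) + H(Y) - H(X,Y): computing H(Y) from the column sums and H(X,Y) from the 12 cells in the same way gives H(Y) = 1.56101 bits and H(X,Y) = 2.99618 bits, so
I(X;Y) = 1.69334 + 1.56101 - 2.99618 = 0.2582 bits ✓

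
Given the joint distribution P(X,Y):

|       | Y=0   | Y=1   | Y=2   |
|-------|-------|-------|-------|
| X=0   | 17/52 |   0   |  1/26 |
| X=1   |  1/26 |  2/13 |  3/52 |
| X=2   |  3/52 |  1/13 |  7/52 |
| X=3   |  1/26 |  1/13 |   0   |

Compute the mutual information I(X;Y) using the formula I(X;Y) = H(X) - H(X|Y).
0.5074 bits

I(X;Y) = H(X) - H(X|Y)

Marginal of X (row sums):
  P(X=0) = 17/52 + 0 + 1/26 = 19/52
  P(X=1) = 1/26 + 2/13 + 3/52 = 1/4
  P(X=2) = 3/52 + 1/13 + 7/52 = 7/26
  P(X=3) = 1/26 + 1/13 + 0 = 3/26
H(X) = -[(19/52)·log₂(19/52) + (1/4)·log₂(1/4) + (7/26)·log₂(7/26) + (3/26)·log₂(3/26)]
  = 0.5307 + 0.5000 + 0.5097 + 0.3595 = 1.8999 bits

Marginal of Y (column sums):
  P(Y=0) = 17/52 + 1/26 + 3/52 + 1/26 = 6/13
  P(Y=1) = 0 + 2/13 + 1/13 + 1/13 = 4/13
  P(Y=2) = 1/26 + 3/52 + 7/52 + 0 = 3/13
H(X|Y) = Σ_y P(y)·H(X|Y=y):
  Y=0: P(Y=0) = 6/13, P(X|Y=0) = (17/24, 1/12, 1/8, 1/12) → H(X|Y=0) = 1.3249
  Y=1: P(Y=1) = 4/13, P(X|Y=1) = (0, 1/2, 1/4, 1/4) → H(X|Y=1) = 1.5000
  Y=2: P(Y=2) = 3/13, P(X|Y=2) = (1/6, 1/4, 7/12, 0) → H(X|Y=2) = 1.3844
H(X|Y) = (6/13)·1.3249 + (4/13)·1.5000 + (3/13)·1.3844 = 1.3925 bits

I(X;Y) = H(X) - H(X|Y) = 1.8999 - 1.3925 = 0.5074 bits

Cross-check via I(X;Y) = H(X) + H(Y) - H(X,Y): computing H(Y) from the column sums and H(X,Y) from the 12 cells in the same way gives H(Y) = 1.5262 bits and H(X,Y) = 2.9187 bits, so
I(X;Y) = 1.8999 + 1.5262 - 2.9187 = 0.5074 bits ✓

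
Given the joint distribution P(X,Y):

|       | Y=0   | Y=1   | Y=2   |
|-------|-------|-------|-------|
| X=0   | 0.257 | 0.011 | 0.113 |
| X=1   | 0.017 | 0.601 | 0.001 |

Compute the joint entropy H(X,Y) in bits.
1.4822 bits

H(X,Y) = -Σ_{x,y} P(x,y) log₂ P(x,y). Per-cell terms -P(x,y)·log₂P(x,y):
  X=0: 0.503761, 0.071570, 0.355453
  X=1: 0.099931, 0.441472, 0.009966
Sum of the 6 terms: H(X,Y) = 1.4822 bits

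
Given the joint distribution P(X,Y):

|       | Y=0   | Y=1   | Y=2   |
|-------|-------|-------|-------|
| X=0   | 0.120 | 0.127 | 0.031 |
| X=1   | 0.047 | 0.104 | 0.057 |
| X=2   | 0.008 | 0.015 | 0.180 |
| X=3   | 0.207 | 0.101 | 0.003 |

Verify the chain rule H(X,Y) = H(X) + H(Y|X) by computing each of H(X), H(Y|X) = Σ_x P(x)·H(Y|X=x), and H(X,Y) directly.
H(X) = 1.9756 bits, H(Y|X) = 1.1289 bits, H(X,Y) = 3.1045 bits

Marginal of X (row sums):
  P(X=0) = 0.120 + 0.127 + 0.031 = 0.278
  P(X=1) = 0.047 + 0.104 + 0.057 = 0.208
  P(X=2) = 0.008 + 0.015 + 0.180 = 0.203
  P(X=3) = 0.207 + 0.101 + 0.003 = 0.311
H(X) = -[0.278·log₂(0.278) + 0.208·log₂(0.208) + 0.203·log₂(0.203) + 0.311·log₂(0.311)]
  = 0.51342 + 0.47119 + 0.46699 + 0.52404 = 1.9756 bits

H(Y|X) = Σ_x P(x)·H(Y|X=x):
  X=0: P(X=0) = 0.278, P(Y|X=0) = (60/139, 127/278, 31/278) → H(Y|X=0) = 1.39243
  X=1: P(X=1) = 0.208, P(Y|X=1) = (47/208, 1/2, 57/208) → H(Y|X=1) = 1.49666
  X=2: P(X=2) = 0.203, P(Y|X=2) = (8/203, 15/203, 180/203) → H(Y|X=2) = 0.61540
  X=3: P(X=3) = 0.311, P(Y|X=3) = (207/311, 101/311, 3/311) → H(Y|X=3) = 0.98242
H(Y|X) = 0.278·1.39243 + 0.208·1.49666 + 0.203·0.61540 + 0.311·0.98242 = 1.1289 bits

H(X,Y) = -Σ_{x,y} P(x,y) log₂ P(x,y). Per-cell terms -P(x,y)·log₂P(x,y):
  X=0: 0.36707, 0.37809, 0.15536
  X=1: 0.20733, 0.33960, 0.23557
  X=2: 0.05573, 0.09088, 0.44531
  X=3: 0.47037, 0.33406, 0.02514
Sum of the 12 terms: H(X,Y) = 3.1045 bits

Chain rule check:
  H(X) + H(Y|X) = 1.9756 + 1.1289 = 3.1045 bits
  H(X,Y) = 3.1045 bits
✓ Chain rule verified.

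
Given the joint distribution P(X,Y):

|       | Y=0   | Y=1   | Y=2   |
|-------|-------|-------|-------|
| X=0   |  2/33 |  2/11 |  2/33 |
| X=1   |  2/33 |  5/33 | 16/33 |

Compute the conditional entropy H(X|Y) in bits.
0.7271 bits

H(X|Y) = H(X,Y) - H(Y)

H(X,Y) = -Σ_{x,y} P(x,y) log₂ P(x,y). Per-cell terms -P(x,y)·log₂P(x,y):
  X=0: 0.2451, 0.4472, 0.2451
  X=1: 0.2451, 0.4125, 0.5064
Sum of the 6 terms: H(X,Y) = 2.1014 bits

Marginal of Y (column sums):
  P(Y=0) = 2/33 + 2/33 = 4/33
  P(Y=1) = 2/11 + 5/33 = 1/3
  P(Y=2) = 2/33 + 16/33 = 6/11
H(Y) = -[(4/33)·log₂(4/33) + (1/3)·log₂(1/3) + (6/11)·log₂(6/11)]
  = 0.3690 + 0.5283 + 0.4770 = 1.3743 bits

H(X|Y) = H(X,Y) - H(Y) = 2.1014 - 1.3743 = 0.7271 bits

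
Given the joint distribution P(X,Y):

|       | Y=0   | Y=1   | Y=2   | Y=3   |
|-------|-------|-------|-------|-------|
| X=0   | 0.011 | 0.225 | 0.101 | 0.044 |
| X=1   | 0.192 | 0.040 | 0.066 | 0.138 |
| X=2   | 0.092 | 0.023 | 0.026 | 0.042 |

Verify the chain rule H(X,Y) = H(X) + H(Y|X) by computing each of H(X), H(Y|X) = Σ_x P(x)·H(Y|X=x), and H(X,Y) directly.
H(X) = 1.5009 bits, H(Y|X) = 1.6540 bits, H(X,Y) = 3.1549 bits

Marginal of X (row sums):
  P(X=0) = 0.011 + 0.225 + 0.101 + 0.044 = 0.381
  P(X=1) = 0.192 + 0.040 + 0.066 + 0.138 = 0.436
  P(X=2) = 0.092 + 0.023 + 0.026 + 0.042 = 0.183
H(X) = -[0.381·log₂(0.381) + 0.436·log₂(0.436) + 0.183·log₂(0.183)]
  = 0.53040 + 0.52215 + 0.44837 = 1.5009 bits

H(Y|X) = Σ_x P(x)·H(Y|X=x):
  X=0: P(X=0) = 0.381, P(Y|X=0) = (11/381, 75/127, 101/381, 44/381) → H(Y|X=0) = 1.46381
  X=1: P(X=1) = 0.436, P(Y|X=1) = (48/109, 10/109, 33/218, 69/218) → H(Y|X=1) = 1.77484
  X=2: P(X=2) = 0.183, P(Y|X=2) = (92/183, 23/183, 26/183, 14/61) → H(Y|X=2) = 1.76216
H(Y|X) = 0.381·1.46381 + 0.436·1.77484 + 0.183·1.76216 = 1.6540 bits

H(X,Y) = -Σ_{x,y} P(x,y) log₂ P(x,y). Per-cell terms -P(x,y)·log₂P(x,y):
  X=0: 0.07157, 0.48420, 0.33406, 0.19828
  X=1: 0.45712, 0.18575, 0.25881, 0.39430
  X=2: 0.31668, 0.12517, 0.13690, 0.19209
Sum of the 12 terms: H(X,Y) = 3.1549 bits

Chain rule check:
  H(X) + H(Y|X) = 1.5009 + 1.6540 = 3.1549 bits
  H(X,Y) = 3.1549 bits
✓ Chain rule verified.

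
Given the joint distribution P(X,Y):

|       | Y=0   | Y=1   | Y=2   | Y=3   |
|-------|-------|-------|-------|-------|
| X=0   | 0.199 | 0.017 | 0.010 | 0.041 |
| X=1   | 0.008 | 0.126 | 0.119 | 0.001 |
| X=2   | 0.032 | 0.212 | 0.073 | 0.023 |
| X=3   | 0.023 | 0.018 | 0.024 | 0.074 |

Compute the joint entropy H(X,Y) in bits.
3.2973 bits

H(X,Y) = -Σ_{x,y} P(x,y) log₂ P(x,y). Per-cell terms -P(x,y)·log₂P(x,y):
  X=0: 0.46350, 0.09993, 0.06644, 0.18894
  X=1: 0.05573, 0.37655, 0.36545, 0.00997
  X=2: 0.15891, 0.47443, 0.27565, 0.12517
  X=3: 0.12517, 0.10433, 0.12914, 0.27797
Sum of the 16 terms: H(X,Y) = 3.2973 bits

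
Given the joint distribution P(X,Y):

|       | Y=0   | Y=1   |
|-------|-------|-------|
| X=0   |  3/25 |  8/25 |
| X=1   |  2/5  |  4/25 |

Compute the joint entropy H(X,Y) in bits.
1.8449 bits

H(X,Y) = -Σ_{x,y} P(x,y) log₂ P(x,y). Per-cell terms -P(x,y)·log₂P(x,y):
  X=0: 0.3671, 0.5260
  X=1: 0.5288, 0.4230
Sum of the 4 terms: H(X,Y) = 1.8449 bits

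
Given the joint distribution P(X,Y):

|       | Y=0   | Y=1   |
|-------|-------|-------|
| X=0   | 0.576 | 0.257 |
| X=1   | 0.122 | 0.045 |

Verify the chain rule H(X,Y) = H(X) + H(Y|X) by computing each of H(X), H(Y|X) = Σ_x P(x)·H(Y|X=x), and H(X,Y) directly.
H(X) = 0.6508 bits, H(Y|X) = 0.8830 bits, H(X,Y) = 1.5338 bits

Marginal of X (row sums):
  P(X=0) = 0.576 + 0.257 = 0.833
  P(X=1) = 0.122 + 0.045 = 0.167
H(X) = -[0.833·log₂(0.833) + 0.167·log₂(0.167)]
  = 0.2196 + 0.4312 = 0.6508 bits

H(Y|X) = Σ_x P(x)·H(Y|X=x):
  X=0: P(X=0) = 0.833, P(Y|X=0) = (576/833, 257/833) → H(Y|X=0) = 0.8915
  X=1: P(X=1) = 0.167, P(Y|X=1) = (122/167, 45/167) → H(Y|X=1) = 0.8407
H(Y|X) = 0.833·0.8915 + 0.167·0.8407 = 0.8830 bits

H(X,Y) = -Σ_{x,y} P(x,y) log₂ P(x,y). Per-cell terms -P(x,y)·log₂P(x,y):
  X=0: 0.4584, 0.5038
  X=1: 0.3703, 0.2013
Sum of the 4 terms: H(X,Y) = 1.5338 bits

Chain rule check:
  H(X) + H(Y|X) = 0.6508 + 0.8830 = 1.5338 bits
  H(X,Y) = 1.5338 bits
✓ Chain rule verified.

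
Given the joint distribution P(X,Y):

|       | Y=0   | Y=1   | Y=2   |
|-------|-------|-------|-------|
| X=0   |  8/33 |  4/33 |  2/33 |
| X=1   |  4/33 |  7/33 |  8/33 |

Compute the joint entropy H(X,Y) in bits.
2.4489 bits

H(X,Y) = -Σ_{x,y} P(x,y) log₂ P(x,y). Per-cell terms -P(x,y)·log₂P(x,y):
  X=0: 0.49561, 0.36902, 0.24511
  X=1: 0.36902, 0.47452, 0.49561
Sum of the 6 terms: H(X,Y) = 2.4489 bits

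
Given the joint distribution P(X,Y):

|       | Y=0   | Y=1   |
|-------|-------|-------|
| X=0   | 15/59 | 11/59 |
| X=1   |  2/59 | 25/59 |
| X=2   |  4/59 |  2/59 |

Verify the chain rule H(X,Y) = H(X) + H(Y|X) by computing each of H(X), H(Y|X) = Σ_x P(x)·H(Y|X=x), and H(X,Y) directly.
H(X) = 1.3724 bits, H(Y|X) = 0.7008 bits, H(X,Y) = 2.0733 bits

Marginal of X (row sums):
  P(X=0) = 15/59 + 11/59 = 26/59
  P(X=1) = 2/59 + 25/59 = 27/59
  P(X=2) = 4/59 + 2/59 = 6/59
H(X) = -[(26/59)·log₂(26/59) + (27/59)·log₂(27/59) + (6/59)·log₂(6/59)]
  = 0.52097 + 0.51609 + 0.33536 = 1.3724 bits

H(Y|X) = Σ_x P(x)·H(Y|X=x):
  X=0: P(X=0) = 26/59, P(Y|X=0) = (15/26, 11/26) → H(Y|X=0) = 0.98286
  X=1: P(X=1) = 27/59, P(Y|X=1) = (2/27, 25/27) → H(Y|X=1) = 0.38095
  X=2: P(X=2) = 6/59, P(Y|X=2) = (2/3, 1/3) → H(Y|X=2) = 0.91830
H(Y|X) = (26/59)·0.98286 + (27/59)·0.38095 + (6/59)·0.91830 = 0.7008 bits

H(X,Y) = -Σ_{x,y} P(x,y) log₂ P(x,y). Per-cell terms -P(x,y)·log₂P(x,y):
  X=0: 0.50231, 0.45179
  X=1: 0.16551, 0.52491
  X=2: 0.26323, 0.16551
Sum of the 6 terms: H(X,Y) = 2.0733 bits

Chain rule check:
  H(X) + H(Y|X) = 1.3724 + 0.7008 = 2.0732 bits
  H(X,Y) = 2.0733 bits
✓ Chain rule verified (Δ = 0.0001 is 4-dp rounding noise: each of the three values was rounded independently).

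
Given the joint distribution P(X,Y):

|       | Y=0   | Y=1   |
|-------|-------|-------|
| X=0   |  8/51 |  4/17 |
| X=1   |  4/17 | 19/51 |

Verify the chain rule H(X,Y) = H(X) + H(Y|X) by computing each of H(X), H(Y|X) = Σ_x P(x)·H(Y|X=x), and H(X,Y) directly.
H(X) = 0.9662 bits, H(Y|X) = 0.9661 bits, H(X,Y) = 1.9322 bits

Marginal of X (row sums):
  P(X=0) = 8/51 + 4/17 = 20/51
  P(X=1) = 4/17 + 19/51 = 31/51
H(X) = -[(20/51)·log₂(20/51) + (31/51)·log₂(31/51)]
  = 0.52961 + 0.43657 = 0.9662 bits

H(Y|X) = Σ_x P(x)·H(Y|X=x):
  X=0: P(X=0) = 20/51, P(Y|X=0) = (2/5, 3/5) → H(Y|X=0) = 0.97095
  X=1: P(X=1) = 31/51, P(Y|X=1) = (12/31, 19/31) → H(Y|X=1) = 0.96290
H(Y|X) = (20/51)·0.97095 + (31/51)·0.96290 = 0.9661 bits

H(X,Y) = -Σ_{x,y} P(x,y) log₂ P(x,y). Per-cell terms -P(x,y)·log₂P(x,y):
  X=0: 0.41920, 0.49117
  X=1: 0.49117, 0.53070
Sum of the 4 terms: H(X,Y) = 1.9322 bits

Chain rule check:
  H(X) + H(Y|X) = 0.9662 + 0.9661 = 1.9323 bits
  H(X,Y) = 1.9322 bits
✓ Chain rule verified (Δ = 0.0001 is 4-dp rounding noise: each of the three values was rounded independently).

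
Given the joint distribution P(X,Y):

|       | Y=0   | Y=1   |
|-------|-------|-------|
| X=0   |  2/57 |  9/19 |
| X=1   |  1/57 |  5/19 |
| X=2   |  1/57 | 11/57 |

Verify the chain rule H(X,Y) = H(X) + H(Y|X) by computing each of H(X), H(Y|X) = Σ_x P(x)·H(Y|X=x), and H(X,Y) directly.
H(X) = 1.4837 bits, H(Y|X) = 0.3660 bits, H(X,Y) = 1.8497 bits

Marginal of X (row sums):
  P(X=0) = 2/57 + 9/19 = 29/57
  P(X=1) = 1/57 + 5/19 = 16/57
  P(X=2) = 1/57 + 11/57 = 4/19
H(X) = -[(29/57)·log₂(29/57) + (16/57)·log₂(16/57) + (4/19)·log₂(4/19)]
  = 0.496006 + 0.514495 + 0.473248 = 1.4837 bits

H(Y|X) = Σ_x P(x)·H(Y|X=x):
  X=0: P(X=0) = 29/57, P(Y|X=0) = (2/29, 27/29) → H(Y|X=0) = 0.362051
  X=1: P(X=1) = 16/57, P(Y|X=1) = (1/16, 15/16) → H(Y|X=1) = 0.337290
  X=2: P(X=2) = 4/19, P(Y|X=2) = (1/12, 11/12) → H(Y|X=2) = 0.413817
H(Y|X) = (29/57)·0.362051 + (16/57)·0.337290 + (4/19)·0.413817 = 0.3660 bits

H(X,Y) = -Σ_{x,y} P(x,y) log₂ P(x,y). Per-cell terms -P(x,y)·log₂P(x,y):
  X=0: 0.169575, 0.510633
  X=1: 0.102331, 0.506842
  X=2: 0.102331, 0.458036
Sum of the 6 terms: H(X,Y) = 1.8497 bits

Chain rule check:
  H(X) + H(Y|X) = 1.4837 + 0.3660 = 1.8497 bits
  H(X,Y) = 1.8497 bits
✓ Chain rule verified.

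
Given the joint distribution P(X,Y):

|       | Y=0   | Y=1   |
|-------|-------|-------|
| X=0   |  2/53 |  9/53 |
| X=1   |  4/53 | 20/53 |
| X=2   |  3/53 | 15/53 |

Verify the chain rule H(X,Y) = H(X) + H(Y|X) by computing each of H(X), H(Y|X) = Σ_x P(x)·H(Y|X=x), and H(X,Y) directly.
H(X) = 1.5175 bits, H(Y|X) = 0.6571 bits, H(X,Y) = 2.1746 bits

Marginal of X (row sums):
  P(X=0) = 2/53 + 9/53 = 11/53
  P(X=1) = 4/53 + 20/53 = 24/53
  P(X=2) = 3/53 + 15/53 = 18/53
H(X) = -[(11/53)·log₂(11/53) + (24/53)·log₂(24/53) + (18/53)·log₂(18/53)]
  = 0.47082 + 0.51757 + 0.52913 = 1.5175 bits

H(Y|X) = Σ_x P(x)·H(Y|X=x):
  X=0: P(X=0) = 11/53, P(Y|X=0) = (2/11, 9/11) → H(Y|X=0) = 0.68404
  X=1: P(X=1) = 24/53, P(Y|X=1) = (1/6, 5/6) → H(Y|X=1) = 0.65002
  X=2: P(X=2) = 18/53, P(Y|X=2) = (1/6, 5/6) → H(Y|X=2) = 0.65002
H(Y|X) = (11/53)·0.68404 + (24/53)·0.65002 + (18/53)·0.65002 = 0.6571 bits

H(X,Y) = -Σ_{x,y} P(x,y) log₂ P(x,y). Per-cell terms -P(x,y)·log₂P(x,y):
  X=0: 0.17841, 0.43438
  X=1: 0.28135, 0.53056
  X=2: 0.23451, 0.51539
Sum of the 6 terms: H(X,Y) = 2.1746 bits

Chain rule check:
  H(X) + H(Y|X) = 1.5175 + 0.6571 = 2.1746 bits
  H(X,Y) = 2.1746 bits
✓ Chain rule verified.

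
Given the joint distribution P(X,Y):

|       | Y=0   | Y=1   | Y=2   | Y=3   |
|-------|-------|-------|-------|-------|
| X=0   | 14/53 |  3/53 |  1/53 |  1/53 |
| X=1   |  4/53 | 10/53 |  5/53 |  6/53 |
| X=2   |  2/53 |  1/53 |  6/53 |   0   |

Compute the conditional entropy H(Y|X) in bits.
1.5364 bits

H(Y|X) = H(X,Y) - H(X)

H(X,Y) = -Σ_{x,y} P(x,y) log₂ P(x,y). Per-cell terms -P(x,y)·log₂P(x,y):
  X=0: 0.50732, 0.23451, 0.10807, 0.10807
  X=1: 0.28135, 0.45396, 0.32132, 0.35581
  X=2: 0.17841, 0.10807, 0.35581, 0.00000
  (cells with P = 0 contribute 0)
Sum of the 12 terms: H(X,Y) = 3.0127 bits

Marginal of X (row sums):
  P(X=0) = 14/53 + 3/53 + 1/53 + 1/53 = 19/53
  P(X=1) = 4/53 + 10/53 + 5/53 + 6/53 = 25/53
  P(X=2) = 2/53 + 1/53 + 6/53 + 0 = 9/53
H(X) = -[(19/53)·log₂(19/53) + (25/53)·log₂(25/53) + (9/53)·log₂(9/53)]
  = 0.53056 + 0.51135 + 0.43438 = 1.4763 bits

H(Y|X) = H(X,Y) - H(X) = 3.0127 - 1.4763 = 1.5364 bits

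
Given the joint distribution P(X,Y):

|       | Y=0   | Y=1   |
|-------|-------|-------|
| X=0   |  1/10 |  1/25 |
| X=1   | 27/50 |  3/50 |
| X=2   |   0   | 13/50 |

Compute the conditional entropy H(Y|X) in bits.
0.4022 bits

H(Y|X) = H(X,Y) - H(X)

H(X,Y) = -Σ_{x,y} P(x,y) log₂ P(x,y). Per-cell terms -P(x,y)·log₂P(x,y):
  X=0: 0.3322, 0.1858
  X=1: 0.4800, 0.2435
  X=2: 0.0000, 0.5053
  (cells with P = 0 contribute 0)
Sum of the 6 terms: H(X,Y) = 1.7468 bits

Marginal of X (row sums):
  P(X=0) = 1/10 + 1/25 = 7/50
  P(X=1) = 27/50 + 3/50 = 3/5
  P(X=2) = 0 + 13/50 = 13/50
H(X) = -[(7/50)·log₂(7/50) + (3/5)·log₂(3/5) + (13/50)·log₂(13/50)]
  = 0.3971 + 0.4422 + 0.5053 = 1.3446 bits

H(Y|X) = H(X,Y) - H(X) = 1.7468 - 1.3446 = 0.4022 bits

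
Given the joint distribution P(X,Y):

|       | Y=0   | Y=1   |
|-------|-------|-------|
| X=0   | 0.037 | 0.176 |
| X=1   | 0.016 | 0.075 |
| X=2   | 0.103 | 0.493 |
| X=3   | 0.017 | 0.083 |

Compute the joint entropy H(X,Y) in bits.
2.2316 bits

H(X,Y) = -Σ_{x,y} P(x,y) log₂ P(x,y). Per-cell terms -P(x,y)·log₂P(x,y):
  X=0: 0.1760, 0.4411
  X=1: 0.0955, 0.2803
  X=2: 0.3378, 0.5030
  X=3: 0.0999, 0.2980
Sum of the 8 terms: H(X,Y) = 2.2316 bits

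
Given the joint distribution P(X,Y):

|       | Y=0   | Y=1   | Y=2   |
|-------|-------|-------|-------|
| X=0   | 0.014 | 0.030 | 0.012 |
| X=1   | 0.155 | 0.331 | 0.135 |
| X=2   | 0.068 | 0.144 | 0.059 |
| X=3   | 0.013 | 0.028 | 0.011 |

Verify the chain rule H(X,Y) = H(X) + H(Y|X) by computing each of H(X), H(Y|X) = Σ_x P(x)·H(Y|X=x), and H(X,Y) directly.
H(X) = 1.3920 bits, H(Y|X) = 1.4622 bits, H(X,Y) = 2.8541 bits

Marginal of X (row sums):
  P(X=0) = 0.014 + 0.030 + 0.012 = 0.056
  P(X=1) = 0.155 + 0.331 + 0.135 = 0.621
  P(X=2) = 0.068 + 0.144 + 0.059 = 0.271
  P(X=3) = 0.013 + 0.028 + 0.011 = 0.052
H(X) = -[0.056·log₂(0.056) + 0.621·log₂(0.621) + 0.271·log₂(0.271) + 0.052·log₂(0.052)]
  = 0.232872 + 0.426835 + 0.510465 + 0.221798 = 1.3920 bits

H(Y|X) = Σ_x P(x)·H(Y|X=x):
  X=0: P(X=0) = 0.056, P(Y|X=0) = (1/4, 15/28, 3/14) → H(Y|X=0) = 1.458619
  X=1: P(X=1) = 0.621, P(Y|X=1) = (155/621, 331/621, 5/23) → H(Y|X=1) = 1.462239
  X=2: P(X=2) = 0.271, P(Y|X=2) = (68/271, 144/271, 59/271) → H(Y|X=2) = 1.464095
  X=3: P(X=3) = 0.052, P(Y|X=3) = (1/4, 7/13, 11/52) → H(Y|X=3) = 1.454951
H(Y|X) = 0.056·1.458619 + 0.621·1.462239 + 0.271·1.464095 + 0.052·1.454951 = 1.4622 bits

H(X,Y) = -Σ_{x,y} P(x,y) log₂ P(x,y). Per-cell terms -P(x,y)·log₂P(x,y):
  X=0: 0.086218, 0.151767, 0.076570
  X=1: 0.416897, 0.527977, 0.390011
  X=2: 0.263726, 0.402604, 0.240905
  X=3: 0.081449, 0.144436, 0.071570
Sum of the 12 terms: H(X,Y) = 2.8541 bits

Chain rule check:
  H(X) + H(Y|X) = 1.3920 + 1.4622 = 2.8542 bits
  H(X,Y) = 2.8541 bits
✓ Chain rule verified (Δ = 0.0001 is 4-dp rounding noise: each of the three values was rounded independently).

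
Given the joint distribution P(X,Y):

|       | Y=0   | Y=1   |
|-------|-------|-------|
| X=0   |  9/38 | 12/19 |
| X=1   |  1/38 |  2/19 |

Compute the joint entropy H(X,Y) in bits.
1.3909 bits

H(X,Y) = -Σ_{x,y} P(x,y) log₂ P(x,y). Per-cell terms -P(x,y)·log₂P(x,y):
  X=0: 0.4922, 0.4187
  X=1: 0.1381, 0.3419
Sum of the 4 terms: H(X,Y) = 1.3909 bits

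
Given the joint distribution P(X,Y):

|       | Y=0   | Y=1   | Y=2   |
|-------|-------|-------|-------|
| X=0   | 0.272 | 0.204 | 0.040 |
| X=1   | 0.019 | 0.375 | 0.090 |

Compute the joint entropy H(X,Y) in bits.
2.1164 bits

H(X,Y) = -Σ_{x,y} P(x,y) log₂ P(x,y). Per-cell terms -P(x,y)·log₂P(x,y):
  X=0: 0.5109, 0.4678, 0.1858
  X=1: 0.1086, 0.5306, 0.3127
Sum of the 6 terms: H(X,Y) = 2.1164 bits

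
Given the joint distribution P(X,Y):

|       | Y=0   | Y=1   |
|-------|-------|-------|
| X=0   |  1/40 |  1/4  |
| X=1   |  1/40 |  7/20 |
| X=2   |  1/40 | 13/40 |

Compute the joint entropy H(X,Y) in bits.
1.9562 bits

H(X,Y) = -Σ_{x,y} P(x,y) log₂ P(x,y). Per-cell terms -P(x,y)·log₂P(x,y):
  X=0: 0.13305, 0.50000
  X=1: 0.13305, 0.53010
  X=2: 0.13305, 0.52698
Sum of the 6 terms: H(X,Y) = 1.9562 bits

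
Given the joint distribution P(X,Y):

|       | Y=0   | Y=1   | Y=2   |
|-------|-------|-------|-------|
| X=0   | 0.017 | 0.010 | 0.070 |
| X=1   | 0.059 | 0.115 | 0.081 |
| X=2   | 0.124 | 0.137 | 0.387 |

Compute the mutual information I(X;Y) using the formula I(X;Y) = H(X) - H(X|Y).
0.0619 bits

I(X;Y) = H(X) - H(X|Y)

Marginal of X (row sums):
  P(X=0) = 0.017 + 0.010 + 0.070 = 0.097
  P(X=1) = 0.059 + 0.115 + 0.081 = 0.255
  P(X=2) = 0.124 + 0.137 + 0.387 = 0.648
H(X) = -[0.097·log₂(0.097) + 0.255·log₂(0.255) + 0.648·log₂(0.648)]
  = 0.3265 + 0.5027 + 0.4056 = 1.2348 bits

Marginal of Y (column sums):
  P(Y=0) = 0.017 + 0.059 + 0.124 = 0.200
  P(Y=1) = 0.010 + 0.115 + 0.137 = 0.262
  P(Y=2) = 0.070 + 0.081 + 0.387 = 0.538
H(X|Y) = Σ_y P(y)·H(X|Y=y):
  Y=0: P(Y=0) = 0.200, P(X|Y=0) = (17/200, 59/200, 31/50) → H(X|Y=0) = 1.2494
  Y=1: P(Y=1) = 0.262, P(X|Y=1) = (5/131, 115/262, 137/262) → H(X|Y=1) = 1.1904
  Y=2: P(Y=2) = 0.538, P(X|Y=2) = (35/269, 81/538, 387/538) → H(X|Y=2) = 1.1360
H(X|Y) = 0.200·1.2494 + 0.262·1.1904 + 0.538·1.1360 = 1.1729 bits

I(X;Y) = H(X) - H(X|Y) = 1.2348 - 1.1729 = 0.0619 bits

Cross-check via I(X;Y) = H(X) + H(Y) - H(X,Y): computing H(Y) from the column sums and H(X,Y) from the 9 cells in the same way gives H(Y) = 1.4518 bits and H(X,Y) = 2.6247 bits, so
I(X;Y) = 1.2348 + 1.4518 - 2.6247 = 0.0619 bits ✓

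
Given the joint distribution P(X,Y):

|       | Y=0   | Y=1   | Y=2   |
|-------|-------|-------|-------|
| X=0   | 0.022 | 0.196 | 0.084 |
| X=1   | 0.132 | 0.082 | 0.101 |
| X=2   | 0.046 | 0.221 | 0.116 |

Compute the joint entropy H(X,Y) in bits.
2.9438 bits

H(X,Y) = -Σ_{x,y} P(x,y) log₂ P(x,y). Per-cell terms -P(x,y)·log₂P(x,y):
  X=0: 0.1211, 0.4608, 0.3002
  X=1: 0.3856, 0.2959, 0.3341
  X=2: 0.2043, 0.4813, 0.3605
Sum of the 9 terms: H(X,Y) = 2.9438 bits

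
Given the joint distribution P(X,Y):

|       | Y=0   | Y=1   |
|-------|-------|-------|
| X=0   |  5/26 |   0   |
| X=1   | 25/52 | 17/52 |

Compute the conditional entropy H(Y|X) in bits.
0.7864 bits

H(Y|X) = H(X,Y) - H(X)

H(X,Y) = -Σ_{x,y} P(x,y) log₂ P(x,y). Per-cell terms -P(x,y)·log₂P(x,y):
  X=0: 0.4574, 0.0000
  X=1: 0.5080, 0.5273
  (cells with P = 0 contribute 0)
Sum of the 4 terms: H(X,Y) = 1.4927 bits

Marginal of X (row sums):
  P(X=0) = 5/26 + 0 = 5/26
  P(X=1) = 25/52 + 17/52 = 21/26
H(X) = -[(5/26)·log₂(5/26) + (21/26)·log₂(21/26)]
  = 0.4574 + 0.2489 = 0.7063 bits

H(Y|X) = H(X,Y) - H(X) = 1.4927 - 0.7063 = 0.7864 bits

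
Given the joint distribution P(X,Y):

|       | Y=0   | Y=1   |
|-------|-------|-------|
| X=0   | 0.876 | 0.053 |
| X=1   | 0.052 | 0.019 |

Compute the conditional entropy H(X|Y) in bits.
0.3490 bits

H(X|Y) = H(X,Y) - H(Y)

H(X,Y) = -Σ_{x,y} P(x,y) log₂ P(x,y). Per-cell terms -P(x,y)·log₂P(x,y):
  X=0: 0.16731, 0.22461
  X=1: 0.22180, 0.10864
Sum of the 4 terms: H(X,Y) = 0.72236 bits

Marginal of Y (column sums):
  P(Y=0) = 0.876 + 0.052 = 0.928
  P(Y=1) = 0.053 + 0.019 = 0.072
H(Y) = -[0.928·log₂(0.928) + 0.072·log₂(0.072)]
  = 0.10004 + 0.27330 = 0.37334 bits

H(X|Y) = H(X,Y) - H(Y) = 0.72236 - 0.37334 = 0.3490 bits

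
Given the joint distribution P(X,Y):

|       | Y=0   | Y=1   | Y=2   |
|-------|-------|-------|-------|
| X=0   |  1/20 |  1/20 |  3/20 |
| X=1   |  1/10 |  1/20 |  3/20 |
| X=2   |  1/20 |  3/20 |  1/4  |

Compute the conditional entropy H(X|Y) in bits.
1.4895 bits

H(X|Y) = H(X,Y) - H(Y)

H(X,Y) = -Σ_{x,y} P(x,y) log₂ P(x,y). Per-cell terms -P(x,y)·log₂P(x,y):
  X=0: 0.2160964, 0.2160964, 0.4105448
  X=1: 0.3321928, 0.2160964, 0.4105448
  X=2: 0.2160964, 0.4105448, 0.5000000
Sum of the 9 terms: H(X,Y) = 2.928213 bits

Marginal of Y (column sums):
  P(Y=0) = 1/20 + 1/10 + 1/20 = 1/5
  P(Y=1) = 1/20 + 1/20 + 3/20 = 1/4
  P(Y=2) = 3/20 + 3/20 + 1/4 = 11/20
H(Y) = -[(1/5)·log₂(1/5) + (1/4)·log₂(1/4) + (11/20)·log₂(11/20)]
  = 0.4643856 + 0.5000000 + 0.4743731 = 1.438759 bits

H(X|Y) = H(X,Y) - H(Y) = 2.928213 - 1.438759 = 1.4895 bits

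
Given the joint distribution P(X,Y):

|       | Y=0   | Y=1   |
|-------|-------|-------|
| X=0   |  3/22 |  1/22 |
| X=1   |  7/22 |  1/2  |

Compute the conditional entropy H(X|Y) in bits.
0.6263 bits

H(X|Y) = H(X,Y) - H(Y)

H(X,Y) = -Σ_{x,y} P(x,y) log₂ P(x,y). Per-cell terms -P(x,y)·log₂P(x,y):
  X=0: 0.39197, 0.20270
  X=1: 0.52566, 0.50000
Sum of the 4 terms: H(X,Y) = 1.6203 bits

Marginal of Y (column sums):
  P(Y=0) = 3/22 + 7/22 = 5/11
  P(Y=1) = 1/22 + 1/2 = 6/11
H(Y) = -[(5/11)·log₂(5/11) + (6/11)·log₂(6/11)]
  = 0.51705 + 0.47698 = 0.9940 bits

H(X|Y) = H(X,Y) - H(Y) = 1.6203 - 0.9940 = 0.6263 bits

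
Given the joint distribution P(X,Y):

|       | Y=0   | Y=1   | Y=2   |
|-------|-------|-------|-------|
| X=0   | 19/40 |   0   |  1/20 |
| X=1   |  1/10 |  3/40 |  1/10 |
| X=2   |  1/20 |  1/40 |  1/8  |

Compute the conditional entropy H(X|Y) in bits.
1.1269 bits

H(X|Y) = H(X,Y) - H(Y)

H(X,Y) = -Σ_{x,y} P(x,y) log₂ P(x,y). Per-cell terms -P(x,y)·log₂P(x,y):
  X=0: 0.51015, 0.00000, 0.21610
  X=1: 0.33219, 0.28027, 0.33219
  X=2: 0.21610, 0.13305, 0.37500
  (cells with P = 0 contribute 0)
Sum of the 9 terms: H(X,Y) = 2.39505 bits

Marginal of Y (column sums):
  P(Y=0) = 19/40 + 1/10 + 1/20 = 5/8
  P(Y=1) = 0 + 3/40 + 1/40 = 1/10
  P(Y=2) = 1/20 + 1/10 + 1/8 = 11/40
H(Y) = -[(5/8)·log₂(5/8) + (1/10)·log₂(1/10) + (11/40)·log₂(11/40)]
  = 0.42379 + 0.33219 + 0.51219 = 1.26817 bits

H(X|Y) = H(X,Y) - H(Y) = 2.39505 - 1.26817 = 1.1269 bits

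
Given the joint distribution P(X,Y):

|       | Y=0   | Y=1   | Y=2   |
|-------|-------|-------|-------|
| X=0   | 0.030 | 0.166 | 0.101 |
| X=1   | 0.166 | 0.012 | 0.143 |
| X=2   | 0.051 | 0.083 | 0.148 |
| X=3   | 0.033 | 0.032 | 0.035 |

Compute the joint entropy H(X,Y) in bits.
3.2393 bits

H(X,Y) = -Σ_{x,y} P(x,y) log₂ P(x,y). Per-cell terms -P(x,y)·log₂P(x,y):
  X=0: 0.15177, 0.43006, 0.33406
  X=1: 0.43006, 0.07657, 0.40125
  X=2: 0.21896, 0.29803, 0.40794
  X=3: 0.16241, 0.15891, 0.16928
Sum of the 12 terms: H(X,Y) = 3.2393 bits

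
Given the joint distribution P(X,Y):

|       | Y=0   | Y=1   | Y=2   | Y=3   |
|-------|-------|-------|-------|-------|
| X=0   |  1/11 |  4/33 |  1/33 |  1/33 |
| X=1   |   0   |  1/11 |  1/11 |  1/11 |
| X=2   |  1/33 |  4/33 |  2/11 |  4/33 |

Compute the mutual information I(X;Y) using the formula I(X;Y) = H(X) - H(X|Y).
0.1836 bits

I(X;Y) = H(X) - H(X|Y)

Marginal of X (row sums):
  P(X=0) = 1/11 + 4/33 + 1/33 + 1/33 = 3/11
  P(X=1) = 0 + 1/11 + 1/11 + 1/11 = 3/11
  P(X=2) = 1/33 + 4/33 + 2/11 + 4/33 = 5/11
H(X) = -[(3/11)·log₂(3/11) + (3/11)·log₂(3/11) + (5/11)·log₂(5/11)]
  = 0.51122 + 0.51122 + 0.51705 = 1.5395 bits

Marginal of Y (column sums):
  P(Y=0) = 1/11 + 0 + 1/33 = 4/33
  P(Y=1) = 4/33 + 1/11 + 4/33 = 1/3
  P(Y=2) = 1/33 + 1/11 + 2/11 = 10/33
  P(Y=3) = 1/33 + 1/11 + 4/33 = 8/33
H(X|Y) = Σ_y P(y)·H(X|Y=y):
  Y=0: P(Y=0) = 4/33, P(X|Y=0) = (3/4, 0, 1/4) → H(X|Y=0) = 0.81128
  Y=1: P(Y=1) = 1/3, P(X|Y=1) = (4/11, 3/11, 4/11) → H(X|Y=1) = 1.57262
  Y=2: P(Y=2) = 10/33, P(X|Y=2) = (1/10, 3/10, 3/5) → H(X|Y=2) = 1.29546
  Y=3: P(Y=3) = 8/33, P(X|Y=3) = (1/8, 3/8, 1/2) → H(X|Y=3) = 1.40564
H(X|Y) = (4/33)·0.81128 + (1/3)·1.57262 + (10/33)·1.29546 + (8/33)·1.40564 = 1.3559 bits

I(X;Y) = H(X) - H(X|Y) = 1.5395 - 1.3559 = 0.1836 bits

Cross-check via I(X;Y) = H(X) + H(Y) - H(X,Y): computing H(Y) from the column sums and H(X,Y) from the 12 cells in the same way gives H(Y) = 1.9149 bits and H(X,Y) = 3.2708 bits, so
I(X;Y) = 1.5395 + 1.9149 - 3.2708 = 0.1836 bits ✓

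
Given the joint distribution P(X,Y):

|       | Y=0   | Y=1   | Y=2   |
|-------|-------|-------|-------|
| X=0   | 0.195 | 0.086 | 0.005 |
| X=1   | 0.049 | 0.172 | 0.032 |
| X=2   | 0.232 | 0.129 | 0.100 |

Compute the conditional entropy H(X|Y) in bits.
1.3811 bits

H(X|Y) = H(X,Y) - H(Y)

H(X,Y) = -Σ_{x,y} P(x,y) log₂ P(x,y). Per-cell terms -P(x,y)·log₂P(x,y):
  X=0: 0.45990, 0.30440, 0.03822
  X=1: 0.21320, 0.43680, 0.15891
  X=2: 0.48901, 0.38114, 0.33219
Sum of the 9 terms: H(X,Y) = 2.8138 bits

Marginal of Y (column sums):
  P(Y=0) = 0.195 + 0.049 + 0.232 = 0.476
  P(Y=1) = 0.086 + 0.172 + 0.129 = 0.387
  P(Y=2) = 0.005 + 0.032 + 0.100 = 0.137
H(Y) = -[0.476·log₂(0.476) + 0.387·log₂(0.387) + 0.137·log₂(0.137)]
  = 0.50978 + 0.53003 + 0.39288 = 1.4327 bits

H(X|Y) = H(X,Y) - H(Y) = 2.8138 - 1.4327 = 1.3811 bits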